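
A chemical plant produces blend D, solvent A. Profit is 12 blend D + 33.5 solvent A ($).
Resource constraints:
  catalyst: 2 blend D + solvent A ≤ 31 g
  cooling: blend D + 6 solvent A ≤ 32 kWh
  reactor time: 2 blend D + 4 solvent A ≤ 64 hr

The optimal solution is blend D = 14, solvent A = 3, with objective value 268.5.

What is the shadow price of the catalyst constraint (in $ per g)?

3.5

Check each constraint at x*: catalyst 31/31 (tight); cooling 32/32 (tight); reactor time 40/64 (slack 24).
By complementary slackness, y = 0 for the non-binding constraint.
From A_Bᵀ y = c: 2·y_catalyst + 1·y_cooling = 12; 1·y_catalyst + 6·y_cooling = 33.5.
→ y_catalyst = 3.5 and y_cooling = 5.
Shadow price of catalyst = 3.5.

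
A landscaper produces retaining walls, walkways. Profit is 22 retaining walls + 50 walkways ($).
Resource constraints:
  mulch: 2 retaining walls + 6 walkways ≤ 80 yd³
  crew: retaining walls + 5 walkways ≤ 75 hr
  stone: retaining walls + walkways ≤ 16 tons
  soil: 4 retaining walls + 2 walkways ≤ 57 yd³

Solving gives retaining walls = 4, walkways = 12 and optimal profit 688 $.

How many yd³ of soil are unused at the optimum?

soil used = 4·4 + 2·12 = 40; slack = 57 − 40 = 17.

17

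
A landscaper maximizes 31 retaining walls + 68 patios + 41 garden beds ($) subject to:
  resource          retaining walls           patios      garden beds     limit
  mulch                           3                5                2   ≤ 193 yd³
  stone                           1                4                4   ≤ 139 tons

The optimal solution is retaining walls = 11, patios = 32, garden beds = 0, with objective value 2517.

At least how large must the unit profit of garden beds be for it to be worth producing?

44

Check each constraint at x*: mulch 193/193 (tight); stone 139/139 (tight).
From A_Bᵀ y = c: 3·y_mulch + 1·y_stone = 31; 5·y_mulch + 4·y_stone = 68.
Solving: y_mulch = 8, y_stone = 7.
garden beds enters the basis when its profit ≥ yᵀa₃ = 8·2 + 7·4 = 44.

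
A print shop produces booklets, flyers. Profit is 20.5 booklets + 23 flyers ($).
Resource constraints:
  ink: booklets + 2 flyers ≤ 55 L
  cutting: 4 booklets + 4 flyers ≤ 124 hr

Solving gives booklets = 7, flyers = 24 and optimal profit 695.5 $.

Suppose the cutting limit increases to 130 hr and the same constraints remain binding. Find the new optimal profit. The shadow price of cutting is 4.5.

722.5

Δb = 6, so new z* = 695.5 + (4.5)·(6) = 695.5 + 27 = 722.5.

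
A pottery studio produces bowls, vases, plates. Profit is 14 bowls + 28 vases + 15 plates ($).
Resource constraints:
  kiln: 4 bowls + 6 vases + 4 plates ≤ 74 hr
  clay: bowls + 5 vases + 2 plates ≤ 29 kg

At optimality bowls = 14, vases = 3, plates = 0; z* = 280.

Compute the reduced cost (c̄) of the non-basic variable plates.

-1

Check each constraint at x*: kiln 74/74 (tight); clay 29/29 (tight).
The binding rows give the dual system: 4·y_kiln + 1·y_clay = 14 and 6·y_kiln + 5·y_clay = 28.
Solving: y_kiln = 3, y_clay = 2.
Reduced cost of plates: c₃ − yᵀa₃ = 15 − (3·4 + 2·2) = 15 − 16 = -1.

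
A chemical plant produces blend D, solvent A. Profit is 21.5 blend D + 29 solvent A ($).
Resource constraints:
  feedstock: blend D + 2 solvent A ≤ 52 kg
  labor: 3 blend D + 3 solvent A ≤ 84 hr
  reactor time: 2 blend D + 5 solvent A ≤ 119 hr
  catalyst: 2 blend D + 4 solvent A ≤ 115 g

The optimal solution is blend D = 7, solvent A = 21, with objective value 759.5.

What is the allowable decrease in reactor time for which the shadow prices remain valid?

Binding constraints: labor, reactor time. The basis is B = [[3,3],[2,5]] with det 9.
Per unit decrease in reactor time, x* moves by d = (0.3333, -0.3333).
The basis stays optimal until solvent A reaches 0; allowable decrease = 63 hr.

63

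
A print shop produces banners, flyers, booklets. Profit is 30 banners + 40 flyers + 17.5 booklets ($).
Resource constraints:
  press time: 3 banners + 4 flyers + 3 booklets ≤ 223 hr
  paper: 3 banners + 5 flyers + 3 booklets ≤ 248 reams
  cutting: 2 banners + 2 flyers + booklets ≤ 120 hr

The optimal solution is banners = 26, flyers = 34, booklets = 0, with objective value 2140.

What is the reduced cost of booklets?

Binding: paper and cutting. Non-binding: press time (9 unused).
Slack constraints have shadow price 0 (complementary slackness).
Dual feasibility on the basic columns requires 3·y_paper + 2·y_cutting = 30, 5·y_paper + 2·y_cutting = 40.
→ y_paper = 5 and y_cutting = 7.5.
Reduced cost of booklets: c₃ − yᵀa₃ = 17.5 − (5·3 + 7.5·1) = 17.5 − 22.5 = -5.

-5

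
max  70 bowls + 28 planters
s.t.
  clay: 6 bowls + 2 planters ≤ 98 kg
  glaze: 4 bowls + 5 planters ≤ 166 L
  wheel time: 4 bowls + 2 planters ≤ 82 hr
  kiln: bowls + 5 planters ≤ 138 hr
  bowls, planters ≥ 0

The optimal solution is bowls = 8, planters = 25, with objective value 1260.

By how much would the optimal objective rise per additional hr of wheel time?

7

Binding: clay and wheel time. Non-binding: glaze (9 unused), kiln (5 unused).
Slack constraints have shadow price 0 (complementary slackness).
From A_Bᵀ y = c: 6·y_clay + 4·y_wheel time = 70; 2·y_clay + 2·y_wheel time = 28.
Solving: y_clay = 7, y_wheel time = 7.
Shadow price of wheel time = 7.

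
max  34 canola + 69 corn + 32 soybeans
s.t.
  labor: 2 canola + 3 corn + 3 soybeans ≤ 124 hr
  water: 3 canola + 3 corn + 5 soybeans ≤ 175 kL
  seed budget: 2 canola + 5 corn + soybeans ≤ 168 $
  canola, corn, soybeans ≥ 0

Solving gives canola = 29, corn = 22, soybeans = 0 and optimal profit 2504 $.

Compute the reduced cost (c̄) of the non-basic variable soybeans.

Binding: labor and seed budget. Non-binding: water (22 unused).
Slack constraints have shadow price 0 (complementary slackness).
Dual feasibility on the basic columns requires 2·y_labor + 2·y_seed budget = 34, 3·y_labor + 5·y_seed budget = 69.
This yields shadow prices y_labor = 8, y_seed budget = 9.
Reduced cost of soybeans: c₃ − yᵀa₃ = 32 − (8·3 + 9·1) = 32 − 33 = -1.

-1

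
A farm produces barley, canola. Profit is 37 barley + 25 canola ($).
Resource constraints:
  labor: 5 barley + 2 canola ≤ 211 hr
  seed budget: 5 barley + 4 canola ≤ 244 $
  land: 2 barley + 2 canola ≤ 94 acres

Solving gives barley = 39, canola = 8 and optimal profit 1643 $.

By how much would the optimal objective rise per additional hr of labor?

Binding: labor and land. Non-binding: seed budget (17 unused).
Since seed budget is not tight, its dual is 0.
Dual feasibility on the basic columns requires 5·y_labor + 2·y_land = 37, 2·y_labor + 2·y_land = 25.
Solving: y_labor = 4, y_land = 8.5.
Shadow price of labor = 4.

4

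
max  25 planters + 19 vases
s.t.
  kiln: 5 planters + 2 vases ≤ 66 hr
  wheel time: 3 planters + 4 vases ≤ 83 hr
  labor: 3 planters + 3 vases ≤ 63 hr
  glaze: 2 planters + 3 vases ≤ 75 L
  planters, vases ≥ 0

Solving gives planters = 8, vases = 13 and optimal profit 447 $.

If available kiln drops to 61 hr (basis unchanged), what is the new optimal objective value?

Binding: kiln and labor. Non-binding: wheel time (7 unused), glaze (20 unused).
Since wheel time, glaze are not tight, their duals are 0.
Dual feasibility on the basic columns requires 5·y_kiln + 3·y_labor = 25, 2·y_kiln + 3·y_labor = 19.
Solving: y_kiln = 2, y_labor = 5.
Δz = y_kiln·Δb = 2 × (-5) = -10, so new z* = 447 − 10 = 437.

437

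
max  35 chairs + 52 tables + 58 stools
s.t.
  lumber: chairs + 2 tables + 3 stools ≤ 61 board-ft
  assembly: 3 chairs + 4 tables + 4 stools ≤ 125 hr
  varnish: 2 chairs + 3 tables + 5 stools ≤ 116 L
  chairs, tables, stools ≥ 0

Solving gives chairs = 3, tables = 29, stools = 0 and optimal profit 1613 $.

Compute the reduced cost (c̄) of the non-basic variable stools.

At the optimum: lumber uses 61 of 61 (binding); assembly uses 125 of 125 (binding); varnish uses 93 of 116 (slack = 23).
By complementary slackness, y = 0 for the non-binding constraint.
From A_Bᵀ y = c: 1·y_lumber + 3·y_assembly = 35; 2·y_lumber + 4·y_assembly = 52.
→ y_lumber = 8 and y_assembly = 9.
Reduced cost of stools: c₃ − yᵀa₃ = 58 − (8·3 + 9·4) = 58 − 60 = -2.

-2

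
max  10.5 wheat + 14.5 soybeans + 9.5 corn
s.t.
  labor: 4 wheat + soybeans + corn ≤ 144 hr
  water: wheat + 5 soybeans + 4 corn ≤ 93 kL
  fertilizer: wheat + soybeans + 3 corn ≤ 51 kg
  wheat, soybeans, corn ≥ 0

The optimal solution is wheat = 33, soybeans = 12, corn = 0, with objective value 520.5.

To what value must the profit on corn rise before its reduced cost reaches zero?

At the optimum: labor uses 144 of 144 (binding); water uses 93 of 93 (binding); fertilizer uses 45 of 51 (slack = 6).
Since fertilizer is not tight, its dual is 0.
From A_Bᵀ y = c: 4·y_labor + 1·y_water = 10.5; 1·y_labor + 5·y_water = 14.5.
→ y_labor = 2 and y_water = 2.5.
corn enters the basis when its profit ≥ yᵀa₃ = 2·1 + 2.5·4 = 12.

12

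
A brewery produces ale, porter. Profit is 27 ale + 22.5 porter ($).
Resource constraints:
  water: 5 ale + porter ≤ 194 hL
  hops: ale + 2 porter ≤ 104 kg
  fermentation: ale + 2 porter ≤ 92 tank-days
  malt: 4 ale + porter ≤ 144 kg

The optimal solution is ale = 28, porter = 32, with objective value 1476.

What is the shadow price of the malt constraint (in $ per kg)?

4.5

Check each constraint at x*: water 172/194 (slack 22); hops 92/104 (slack 12); fermentation 92/92 (tight); malt 144/144 (tight).
Slack constraints have shadow price 0 (complementary slackness).
The binding rows give the dual system: 1·y_fermentation + 4·y_malt = 27 and 2·y_fermentation + 1·y_malt = 22.5.
This yields shadow prices y_fermentation = 9, y_malt = 4.5.
Shadow price of malt = 4.5.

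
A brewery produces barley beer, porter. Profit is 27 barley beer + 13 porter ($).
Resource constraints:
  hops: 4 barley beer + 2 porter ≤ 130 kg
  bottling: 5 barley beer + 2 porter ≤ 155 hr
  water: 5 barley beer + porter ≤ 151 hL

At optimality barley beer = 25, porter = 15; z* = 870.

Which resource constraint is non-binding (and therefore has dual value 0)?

water

hops: 130/130 (binding)
bottling: 155/155 (binding)
water: 140/151 (slack 11)
By complementary slackness, a constraint with positive slack has shadow price 0 → water.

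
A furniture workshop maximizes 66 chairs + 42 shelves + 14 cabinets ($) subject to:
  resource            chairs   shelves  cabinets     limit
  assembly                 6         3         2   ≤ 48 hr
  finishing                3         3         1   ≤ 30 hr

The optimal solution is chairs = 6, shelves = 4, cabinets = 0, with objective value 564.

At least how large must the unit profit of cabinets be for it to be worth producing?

Both assembly and finishing are binding at x*.
Dual feasibility on the basic columns requires 6·y_assembly + 3·y_finishing = 66, 3·y_assembly + 3·y_finishing = 42.
→ y_assembly = 8 and y_finishing = 6.
cabinets enters the basis when its profit ≥ yᵀa₃ = 8·2 + 6·1 = 22.

22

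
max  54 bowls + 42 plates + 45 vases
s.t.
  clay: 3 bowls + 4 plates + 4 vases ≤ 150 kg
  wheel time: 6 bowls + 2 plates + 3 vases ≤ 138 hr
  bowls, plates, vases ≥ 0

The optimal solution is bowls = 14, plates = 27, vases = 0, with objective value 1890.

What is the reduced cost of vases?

-2

At the optimum: clay uses 150 of 150 (binding); wheel time uses 138 of 138 (binding).
The binding rows give the dual system: 3·y_clay + 6·y_wheel time = 54 and 4·y_clay + 2·y_wheel time = 42.
→ y_clay = 8 and y_wheel time = 5.
Reduced cost of vases: c₃ − yᵀa₃ = 45 − (8·4 + 5·3) = 45 − 47 = -2.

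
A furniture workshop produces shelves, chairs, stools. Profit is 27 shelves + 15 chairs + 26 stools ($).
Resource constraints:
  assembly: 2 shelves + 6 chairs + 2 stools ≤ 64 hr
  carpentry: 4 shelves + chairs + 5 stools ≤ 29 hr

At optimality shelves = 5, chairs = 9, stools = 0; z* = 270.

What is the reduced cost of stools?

-7

Both assembly and carpentry are binding at x*.
Dual feasibility on the basic columns requires 2·y_assembly + 4·y_carpentry = 27, 6·y_assembly + 1·y_carpentry = 15.
→ y_assembly = 1.5 and y_carpentry = 6.
Reduced cost of stools: c₃ − yᵀa₃ = 26 − (1.5·2 + 6·5) = 26 − 33 = -7.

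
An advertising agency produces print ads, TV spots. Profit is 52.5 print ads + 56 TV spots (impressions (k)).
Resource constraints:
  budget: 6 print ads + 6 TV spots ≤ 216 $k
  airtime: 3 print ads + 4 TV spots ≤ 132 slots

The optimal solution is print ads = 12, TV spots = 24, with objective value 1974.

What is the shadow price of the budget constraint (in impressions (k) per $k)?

7

Both budget and airtime are binding at x*.
From A_Bᵀ y = c: 6·y_budget + 3·y_airtime = 52.5; 6·y_budget + 4·y_airtime = 56.
→ y_budget = 7 and y_airtime = 3.5.
Shadow price of budget = 7.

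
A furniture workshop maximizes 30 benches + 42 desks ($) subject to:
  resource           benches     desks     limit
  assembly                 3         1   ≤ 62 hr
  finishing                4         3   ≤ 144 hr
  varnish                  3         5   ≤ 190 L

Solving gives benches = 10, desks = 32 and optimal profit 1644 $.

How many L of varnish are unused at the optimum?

varnish used = 3·10 + 5·32 = 190; slack = 190 − 190 = 0.

0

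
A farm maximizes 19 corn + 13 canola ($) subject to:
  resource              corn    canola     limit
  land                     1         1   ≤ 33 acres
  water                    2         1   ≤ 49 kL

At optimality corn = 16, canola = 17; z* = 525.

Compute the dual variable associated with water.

Check each constraint at x*: land 33/33 (tight); water 49/49 (tight).
From A_Bᵀ y = c: 1·y_land + 2·y_water = 19; 1·y_land + 1·y_water = 13.
This yields shadow prices y_land = 7, y_water = 6.
Shadow price of water = 6.

6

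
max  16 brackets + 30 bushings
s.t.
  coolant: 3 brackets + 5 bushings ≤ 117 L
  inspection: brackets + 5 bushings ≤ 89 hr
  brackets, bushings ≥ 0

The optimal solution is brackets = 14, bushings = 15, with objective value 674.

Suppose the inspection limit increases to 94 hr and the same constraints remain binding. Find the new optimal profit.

Check each constraint at x*: coolant 117/117 (tight); inspection 89/89 (tight).
The binding rows give the dual system: 3·y_coolant + 1·y_inspection = 16 and 5·y_coolant + 5·y_inspection = 30.
This yields shadow prices y_coolant = 5, y_inspection = 1.
Δz = y_inspection·Δb = 1 × (5) = 5, so new z* = 674 + 5 = 679.

679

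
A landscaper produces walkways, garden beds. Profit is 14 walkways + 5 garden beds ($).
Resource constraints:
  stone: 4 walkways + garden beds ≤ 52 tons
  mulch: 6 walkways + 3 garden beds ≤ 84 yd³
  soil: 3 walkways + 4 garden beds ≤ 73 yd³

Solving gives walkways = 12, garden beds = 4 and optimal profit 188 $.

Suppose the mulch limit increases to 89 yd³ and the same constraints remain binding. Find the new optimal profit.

193

At the optimum: stone uses 52 of 52 (binding); mulch uses 84 of 84 (binding); soil uses 52 of 73 (slack = 21).
Since soil is not tight, its dual is 0.
The binding rows give the dual system: 4·y_stone + 6·y_mulch = 14 and 1·y_stone + 3·y_mulch = 5.
This yields shadow prices y_stone = 2, y_mulch = 1.
Δz = y_mulch·Δb = 1 × (5) = 5, so new z* = 188 + 5 = 193.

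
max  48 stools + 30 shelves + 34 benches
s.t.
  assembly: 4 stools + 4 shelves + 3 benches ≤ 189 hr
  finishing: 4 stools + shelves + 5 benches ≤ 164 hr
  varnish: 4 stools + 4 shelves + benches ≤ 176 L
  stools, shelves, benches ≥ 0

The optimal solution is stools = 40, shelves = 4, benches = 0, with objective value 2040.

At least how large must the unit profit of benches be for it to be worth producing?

Check each constraint at x*: assembly 176/189 (slack 13); finishing 164/164 (tight); varnish 176/176 (tight).
Slack constraints have shadow price 0 (complementary slackness).
From A_Bᵀ y = c: 4·y_finishing + 4·y_varnish = 48; 1·y_finishing + 4·y_varnish = 30.
Solving: y_finishing = 6, y_varnish = 6.
benches enters the basis when its profit ≥ yᵀa₃ = 6·5 + 6·1 = 36.

36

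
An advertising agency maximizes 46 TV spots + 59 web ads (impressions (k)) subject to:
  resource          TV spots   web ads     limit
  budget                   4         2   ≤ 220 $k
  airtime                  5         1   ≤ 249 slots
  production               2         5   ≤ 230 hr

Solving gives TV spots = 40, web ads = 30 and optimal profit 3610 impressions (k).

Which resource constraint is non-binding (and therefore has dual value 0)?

budget: 220/220 (binding)
airtime: 230/249 (slack 19)
production: 230/230 (binding)
By complementary slackness, a constraint with positive slack has shadow price 0 → airtime.

airtime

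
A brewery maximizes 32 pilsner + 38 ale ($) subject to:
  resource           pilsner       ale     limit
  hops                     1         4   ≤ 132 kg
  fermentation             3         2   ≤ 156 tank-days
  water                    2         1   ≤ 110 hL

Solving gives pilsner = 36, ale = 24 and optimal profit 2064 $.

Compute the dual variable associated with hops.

Check each constraint at x*: hops 132/132 (tight); fermentation 156/156 (tight); water 96/110 (slack 14).
Since water is not tight, its dual is 0.
From A_Bᵀ y = c: 1·y_hops + 3·y_fermentation = 32; 4·y_hops + 2·y_fermentation = 38.
→ y_hops = 5 and y_fermentation = 9.
Shadow price of hops = 5.

5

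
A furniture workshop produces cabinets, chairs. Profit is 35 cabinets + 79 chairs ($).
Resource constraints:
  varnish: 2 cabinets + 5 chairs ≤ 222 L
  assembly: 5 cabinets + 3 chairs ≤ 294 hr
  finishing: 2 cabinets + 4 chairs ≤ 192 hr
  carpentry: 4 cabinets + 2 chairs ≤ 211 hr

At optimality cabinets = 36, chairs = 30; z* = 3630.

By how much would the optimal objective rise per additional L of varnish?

At the optimum: varnish uses 222 of 222 (binding); assembly uses 270 of 294 (slack = 24); finishing uses 192 of 192 (binding); carpentry uses 204 of 211 (slack = 7).
Since assembly, carpentry are not tight, their duals are 0.
Dual feasibility on the basic columns requires 2·y_varnish + 2·y_finishing = 35, 5·y_varnish + 4·y_finishing = 79.
Solving: y_varnish = 9, y_finishing = 8.5.
Shadow price of varnish = 9.

9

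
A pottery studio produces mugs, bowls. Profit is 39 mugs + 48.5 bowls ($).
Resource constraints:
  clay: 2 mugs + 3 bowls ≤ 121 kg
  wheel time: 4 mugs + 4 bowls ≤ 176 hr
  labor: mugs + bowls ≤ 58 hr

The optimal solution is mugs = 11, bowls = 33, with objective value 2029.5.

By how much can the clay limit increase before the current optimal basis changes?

11

Binding constraints: clay, wheel time. The basis is B = [[2,3],[4,4]] with det -4.
Per unit increase in clay, x* moves by d = (-1, 1).
The basis stays optimal until mugs reaches 0; allowable increase = 11 kg.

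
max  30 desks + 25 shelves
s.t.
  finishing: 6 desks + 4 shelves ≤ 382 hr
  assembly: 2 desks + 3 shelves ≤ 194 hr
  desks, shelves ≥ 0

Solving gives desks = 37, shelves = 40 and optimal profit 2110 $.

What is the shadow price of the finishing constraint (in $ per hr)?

4

Check each constraint at x*: finishing 382/382 (tight); assembly 194/194 (tight).
From A_Bᵀ y = c: 6·y_finishing + 2·y_assembly = 30; 4·y_finishing + 3·y_assembly = 25.
This yields shadow prices y_finishing = 4, y_assembly = 3.
Shadow price of finishing = 4.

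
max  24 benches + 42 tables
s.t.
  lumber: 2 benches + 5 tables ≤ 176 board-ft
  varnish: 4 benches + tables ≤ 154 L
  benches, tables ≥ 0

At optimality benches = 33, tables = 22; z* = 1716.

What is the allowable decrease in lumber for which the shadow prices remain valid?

99

Binding constraints: lumber, varnish. The basis is B = [[2,5],[4,1]] with det -18.
Per unit decrease in lumber, x* moves by d = (0.0556, -0.2222).
The basis stays optimal until tables reaches 0; allowable decrease = 99 board-ft.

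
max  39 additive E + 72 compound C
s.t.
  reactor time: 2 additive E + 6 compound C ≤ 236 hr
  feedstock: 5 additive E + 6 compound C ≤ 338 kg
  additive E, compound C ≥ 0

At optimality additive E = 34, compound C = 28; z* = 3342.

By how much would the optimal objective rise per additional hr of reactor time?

7

Both reactor time and feedstock are binding at x*.
From A_Bᵀ y = c: 2·y_reactor time + 5·y_feedstock = 39; 6·y_reactor time + 6·y_feedstock = 72.
This yields shadow prices y_reactor time = 7, y_feedstock = 5.
Shadow price of reactor time = 7.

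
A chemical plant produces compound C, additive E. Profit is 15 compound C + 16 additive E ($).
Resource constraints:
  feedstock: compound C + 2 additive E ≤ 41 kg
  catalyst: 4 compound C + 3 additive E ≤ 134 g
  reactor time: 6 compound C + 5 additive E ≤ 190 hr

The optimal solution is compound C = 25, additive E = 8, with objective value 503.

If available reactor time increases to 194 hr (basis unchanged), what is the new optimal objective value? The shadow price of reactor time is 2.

Δb = 4, so new z* = 503 + (2)·(4) = 503 + 8 = 511.

511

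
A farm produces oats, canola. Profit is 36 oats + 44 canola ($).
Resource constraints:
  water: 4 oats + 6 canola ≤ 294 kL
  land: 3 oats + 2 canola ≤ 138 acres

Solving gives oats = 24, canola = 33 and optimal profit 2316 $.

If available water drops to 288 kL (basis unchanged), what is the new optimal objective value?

Check each constraint at x*: water 294/294 (tight); land 138/138 (tight).
From A_Bᵀ y = c: 4·y_water + 3·y_land = 36; 6·y_water + 2·y_land = 44.
This yields shadow prices y_water = 6, y_land = 4.
Δz = y_water·Δb = 6 × (-6) = -36, so new z* = 2316 − 36 = 2280.

2280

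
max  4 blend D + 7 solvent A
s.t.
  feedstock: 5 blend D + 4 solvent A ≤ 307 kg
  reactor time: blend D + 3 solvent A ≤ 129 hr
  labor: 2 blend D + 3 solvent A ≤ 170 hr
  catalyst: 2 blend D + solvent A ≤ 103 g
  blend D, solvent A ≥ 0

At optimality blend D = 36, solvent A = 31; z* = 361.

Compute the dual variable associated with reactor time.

At the optimum: feedstock uses 304 of 307 (slack = 3); reactor time uses 129 of 129 (binding); labor uses 165 of 170 (slack = 5); catalyst uses 103 of 103 (binding).
Since feedstock, labor are not tight, their duals are 0.
Dual feasibility on the basic columns requires 1·y_reactor time + 2·y_catalyst = 4, 3·y_reactor time + 1·y_catalyst = 7.
This yields shadow prices y_reactor time = 2, y_catalyst = 1.
Shadow price of reactor time = 2.

2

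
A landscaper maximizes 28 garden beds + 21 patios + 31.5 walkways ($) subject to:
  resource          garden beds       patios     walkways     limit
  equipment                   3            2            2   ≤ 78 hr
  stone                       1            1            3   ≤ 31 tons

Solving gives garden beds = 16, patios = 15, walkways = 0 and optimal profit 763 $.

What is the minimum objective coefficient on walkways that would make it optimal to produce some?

At the optimum: equipment uses 78 of 78 (binding); stone uses 31 of 31 (binding).
From A_Bᵀ y = c: 3·y_equipment + 1·y_stone = 28; 2·y_equipment + 1·y_stone = 21.
Solving: y_equipment = 7, y_stone = 7.
walkways enters the basis when its profit ≥ yᵀa₃ = 7·2 + 7·3 = 35.

35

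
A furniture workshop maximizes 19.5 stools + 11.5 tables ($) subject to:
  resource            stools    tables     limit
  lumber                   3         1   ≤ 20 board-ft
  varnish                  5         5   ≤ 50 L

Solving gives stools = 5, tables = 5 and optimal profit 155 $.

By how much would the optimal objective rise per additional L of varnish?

1.5

At the optimum: lumber uses 20 of 20 (binding); varnish uses 50 of 50 (binding).
From A_Bᵀ y = c: 3·y_lumber + 5·y_varnish = 19.5; 1·y_lumber + 5·y_varnish = 11.5.
Solving: y_lumber = 4, y_varnish = 1.5.
Shadow price of varnish = 1.5.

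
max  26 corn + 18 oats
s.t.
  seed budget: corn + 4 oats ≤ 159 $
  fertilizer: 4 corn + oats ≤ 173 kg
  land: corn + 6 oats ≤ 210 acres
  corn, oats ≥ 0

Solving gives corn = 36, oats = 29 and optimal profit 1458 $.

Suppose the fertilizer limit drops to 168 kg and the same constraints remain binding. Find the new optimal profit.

At the optimum: seed budget uses 152 of 159 (slack = 7); fertilizer uses 173 of 173 (binding); land uses 210 of 210 (binding).
By complementary slackness, y = 0 for the non-binding constraint.
Dual feasibility on the basic columns requires 4·y_fertilizer + 1·y_land = 26, 1·y_fertilizer + 6·y_land = 18.
→ y_fertilizer = 6 and y_land = 2.
Δz = y_fertilizer·Δb = 6 × (-5) = -30, so new z* = 1458 − 30 = 1428.

1428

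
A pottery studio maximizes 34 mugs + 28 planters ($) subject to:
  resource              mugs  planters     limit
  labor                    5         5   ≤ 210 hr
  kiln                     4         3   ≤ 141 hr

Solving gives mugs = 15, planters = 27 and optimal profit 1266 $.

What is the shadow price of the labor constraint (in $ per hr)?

2

At the optimum: labor uses 210 of 210 (binding); kiln uses 141 of 141 (binding).
Dual feasibility on the basic columns requires 5·y_labor + 4·y_kiln = 34, 5·y_labor + 3·y_kiln = 28.
Solving: y_labor = 2, y_kiln = 6.
Shadow price of labor = 2.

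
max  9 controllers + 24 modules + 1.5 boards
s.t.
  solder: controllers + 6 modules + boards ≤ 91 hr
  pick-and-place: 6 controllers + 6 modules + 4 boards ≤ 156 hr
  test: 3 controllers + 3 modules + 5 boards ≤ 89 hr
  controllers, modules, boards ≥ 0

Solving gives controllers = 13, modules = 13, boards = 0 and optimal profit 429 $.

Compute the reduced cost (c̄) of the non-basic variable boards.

-5.5

Check each constraint at x*: solder 91/91 (tight); pick-and-place 156/156 (tight); test 78/89 (slack 11).
Since test is not tight, its dual is 0.
From A_Bᵀ y = c: 1·y_solder + 6·y_pick-and-place = 9; 6·y_solder + 6·y_pick-and-place = 24.
Solving: y_solder = 3, y_pick-and-place = 1.
Reduced cost of boards: c₃ − yᵀa₃ = 1.5 − (3·1 + 1·4) = 1.5 − 7 = -5.5.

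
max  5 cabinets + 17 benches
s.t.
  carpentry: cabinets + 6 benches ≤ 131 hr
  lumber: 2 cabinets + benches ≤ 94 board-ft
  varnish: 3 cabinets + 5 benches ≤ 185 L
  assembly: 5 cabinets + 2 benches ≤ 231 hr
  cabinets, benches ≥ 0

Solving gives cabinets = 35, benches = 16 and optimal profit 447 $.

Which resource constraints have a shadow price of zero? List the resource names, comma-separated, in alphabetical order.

carpentry: 131/131 (binding)
lumber: 86/94 (slack 8)
varnish: 185/185 (binding)
assembly: 207/231 (slack 24)
By complementary slackness, a constraint with positive slack has shadow price 0 → assembly, lumber.

assembly, lumber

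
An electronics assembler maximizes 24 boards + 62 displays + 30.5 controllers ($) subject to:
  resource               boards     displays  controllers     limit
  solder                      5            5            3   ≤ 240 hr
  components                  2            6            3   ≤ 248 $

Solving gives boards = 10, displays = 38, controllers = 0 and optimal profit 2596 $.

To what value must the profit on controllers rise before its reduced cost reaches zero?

At the optimum: solder uses 240 of 240 (binding); components uses 248 of 248 (binding).
Dual feasibility on the basic columns requires 5·y_solder + 2·y_components = 24, 5·y_solder + 6·y_components = 62.
→ y_solder = 1 and y_components = 9.5.
controllers enters the basis when its profit ≥ yᵀa₃ = 1·3 + 9.5·3 = 31.5.

31.5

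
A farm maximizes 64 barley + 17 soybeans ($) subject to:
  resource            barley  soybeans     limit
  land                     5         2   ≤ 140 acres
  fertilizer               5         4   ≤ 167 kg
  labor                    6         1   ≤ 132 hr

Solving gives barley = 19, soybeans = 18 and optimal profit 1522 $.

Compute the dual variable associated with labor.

9

At the optimum: land uses 131 of 140 (slack = 9); fertilizer uses 167 of 167 (binding); labor uses 132 of 132 (binding).
By complementary slackness, y = 0 for the non-binding constraint.
From A_Bᵀ y = c: 5·y_fertilizer + 6·y_labor = 64; 4·y_fertilizer + 1·y_labor = 17.
→ y_fertilizer = 2 and y_labor = 9.
Shadow price of labor = 9.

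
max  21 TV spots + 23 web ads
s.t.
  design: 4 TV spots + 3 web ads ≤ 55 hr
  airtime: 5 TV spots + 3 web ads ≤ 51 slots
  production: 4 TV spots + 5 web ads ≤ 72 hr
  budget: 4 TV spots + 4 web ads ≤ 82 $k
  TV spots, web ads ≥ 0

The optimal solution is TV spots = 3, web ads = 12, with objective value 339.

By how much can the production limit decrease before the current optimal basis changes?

31.2

Binding constraints: airtime, production. The basis is B = [[5,3],[4,5]] with det 13.
Per unit decrease in production, x* moves by d = (0.2308, -0.3846).
The basis stays optimal until web ads reaches 0; allowable decrease = 31.2 hr.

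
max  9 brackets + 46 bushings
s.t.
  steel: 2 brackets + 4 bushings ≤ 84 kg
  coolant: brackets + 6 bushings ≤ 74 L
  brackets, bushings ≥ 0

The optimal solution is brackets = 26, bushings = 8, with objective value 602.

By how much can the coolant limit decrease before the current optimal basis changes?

32

Binding constraints: steel, coolant. The basis is B = [[2,4],[1,6]] with det 8.
Per unit decrease in coolant, x* moves by d = (0.5, -0.25).
The basis stays optimal until bushings reaches 0; allowable decrease = 32 L.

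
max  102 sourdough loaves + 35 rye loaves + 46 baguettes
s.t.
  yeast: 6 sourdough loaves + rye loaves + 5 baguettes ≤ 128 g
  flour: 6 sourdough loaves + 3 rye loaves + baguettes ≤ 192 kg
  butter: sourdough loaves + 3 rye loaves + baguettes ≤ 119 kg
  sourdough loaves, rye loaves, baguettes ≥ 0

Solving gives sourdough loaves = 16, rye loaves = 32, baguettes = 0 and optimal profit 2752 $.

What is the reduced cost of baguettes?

At the optimum: yeast uses 128 of 128 (binding); flour uses 192 of 192 (binding); butter uses 112 of 119 (slack = 7).
By complementary slackness, y = 0 for the non-binding constraint.
From A_Bᵀ y = c: 6·y_yeast + 6·y_flour = 102; 1·y_yeast + 3·y_flour = 35.
→ y_yeast = 8 and y_flour = 9.
Reduced cost of baguettes: c₃ − yᵀa₃ = 46 − (8·5 + 9·1) = 46 − 49 = -3.

-3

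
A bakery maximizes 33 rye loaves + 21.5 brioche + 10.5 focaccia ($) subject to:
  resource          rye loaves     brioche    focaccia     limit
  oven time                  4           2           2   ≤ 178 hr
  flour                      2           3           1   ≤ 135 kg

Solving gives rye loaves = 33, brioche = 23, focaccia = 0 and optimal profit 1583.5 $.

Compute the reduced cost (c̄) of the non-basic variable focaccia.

Both oven time and flour are binding at x*.
Dual feasibility on the basic columns requires 4·y_oven time + 2·y_flour = 33, 2·y_oven time + 3·y_flour = 21.5.
This yields shadow prices y_oven time = 7, y_flour = 2.5.
Reduced cost of focaccia: c₃ − yᵀa₃ = 10.5 − (7·2 + 2.5·1) = 10.5 − 16.5 = -6.

-6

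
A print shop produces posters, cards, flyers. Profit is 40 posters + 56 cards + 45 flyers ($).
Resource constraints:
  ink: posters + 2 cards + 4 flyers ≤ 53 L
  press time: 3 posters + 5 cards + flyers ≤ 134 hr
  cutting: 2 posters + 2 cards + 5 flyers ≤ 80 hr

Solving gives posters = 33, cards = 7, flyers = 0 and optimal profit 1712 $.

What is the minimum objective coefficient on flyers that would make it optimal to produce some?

48

Binding: press time and cutting. Non-binding: ink (6 unused).
Slack constraints have shadow price 0 (complementary slackness).
From A_Bᵀ y = c: 3·y_press time + 2·y_cutting = 40; 5·y_press time + 2·y_cutting = 56.
Solving: y_press time = 8, y_cutting = 8.
flyers enters the basis when its profit ≥ yᵀa₃ = 8·1 + 8·5 = 48.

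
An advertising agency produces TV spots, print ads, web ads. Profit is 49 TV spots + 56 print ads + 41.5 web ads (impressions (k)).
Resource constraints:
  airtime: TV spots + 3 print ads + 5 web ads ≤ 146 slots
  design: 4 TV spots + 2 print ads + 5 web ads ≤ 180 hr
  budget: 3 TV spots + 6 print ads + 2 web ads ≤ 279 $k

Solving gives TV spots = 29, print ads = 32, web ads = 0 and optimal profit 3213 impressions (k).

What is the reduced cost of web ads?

-7.5

Check each constraint at x*: airtime 125/146 (slack 21); design 180/180 (tight); budget 279/279 (tight).
Slack constraints have shadow price 0 (complementary slackness).
The binding rows give the dual system: 4·y_design + 3·y_budget = 49 and 2·y_design + 6·y_budget = 56.
Solving: y_design = 7, y_budget = 7.
Reduced cost of web ads: c₃ − yᵀa₃ = 41.5 − (7·5 + 7·2) = 41.5 − 49 = -7.5.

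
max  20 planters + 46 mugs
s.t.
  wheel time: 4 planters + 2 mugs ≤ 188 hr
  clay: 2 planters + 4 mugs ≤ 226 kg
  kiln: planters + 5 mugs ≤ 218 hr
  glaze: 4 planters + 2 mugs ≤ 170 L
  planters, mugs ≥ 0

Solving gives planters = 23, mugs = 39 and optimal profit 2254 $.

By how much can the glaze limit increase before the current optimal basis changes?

18

Binding constraints: kiln, glaze. The basis is B = [[1,5],[4,2]] with det -18.
Per unit increase in glaze, x* moves by d = (0.2778, -0.0556).
The basis stays optimal until wheel time becomes binding; allowable increase = 18 L.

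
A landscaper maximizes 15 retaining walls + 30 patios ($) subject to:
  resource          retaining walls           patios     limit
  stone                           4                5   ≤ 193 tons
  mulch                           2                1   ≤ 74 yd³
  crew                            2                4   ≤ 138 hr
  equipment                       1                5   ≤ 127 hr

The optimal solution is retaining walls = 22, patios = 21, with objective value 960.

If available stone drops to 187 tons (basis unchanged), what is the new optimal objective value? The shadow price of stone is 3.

Δb = -6, so new z* = 960 + (3)·(-6) = 960 − 18 = 942.

942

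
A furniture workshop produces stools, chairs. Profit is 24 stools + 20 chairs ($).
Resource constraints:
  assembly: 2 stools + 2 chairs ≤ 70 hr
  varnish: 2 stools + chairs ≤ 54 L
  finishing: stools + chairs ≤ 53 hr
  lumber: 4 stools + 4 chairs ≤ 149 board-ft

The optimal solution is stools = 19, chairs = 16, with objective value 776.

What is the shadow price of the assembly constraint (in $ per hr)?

8

At the optimum: assembly uses 70 of 70 (binding); varnish uses 54 of 54 (binding); finishing uses 35 of 53 (slack = 18); lumber uses 140 of 149 (slack = 9).
By complementary slackness, y = 0 for the non-binding constraints.
The binding rows give the dual system: 2·y_assembly + 2·y_varnish = 24 and 2·y_assembly + 1·y_varnish = 20.
→ y_assembly = 8 and y_varnish = 4.
Shadow price of assembly = 8.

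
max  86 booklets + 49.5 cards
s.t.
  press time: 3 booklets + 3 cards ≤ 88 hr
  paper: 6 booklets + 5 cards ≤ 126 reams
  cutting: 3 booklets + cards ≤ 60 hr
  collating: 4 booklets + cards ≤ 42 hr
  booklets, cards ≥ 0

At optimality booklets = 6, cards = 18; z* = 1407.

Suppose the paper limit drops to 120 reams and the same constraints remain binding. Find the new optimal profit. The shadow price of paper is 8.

Δb = -6, so new z* = 1407 + (8)·(-6) = 1407 − 48 = 1359.

1359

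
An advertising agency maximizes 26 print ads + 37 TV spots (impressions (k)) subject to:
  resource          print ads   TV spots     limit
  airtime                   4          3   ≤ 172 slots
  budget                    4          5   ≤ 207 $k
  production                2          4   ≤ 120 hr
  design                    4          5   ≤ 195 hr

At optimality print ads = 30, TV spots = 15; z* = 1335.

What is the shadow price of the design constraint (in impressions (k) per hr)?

Binding: production and design. Non-binding: airtime (7 unused), budget (12 unused).
Since airtime, budget are not tight, their duals are 0.
From A_Bᵀ y = c: 2·y_production + 4·y_design = 26; 4·y_production + 5·y_design = 37.
→ y_production = 3 and y_design = 5.
Shadow price of design = 5.

5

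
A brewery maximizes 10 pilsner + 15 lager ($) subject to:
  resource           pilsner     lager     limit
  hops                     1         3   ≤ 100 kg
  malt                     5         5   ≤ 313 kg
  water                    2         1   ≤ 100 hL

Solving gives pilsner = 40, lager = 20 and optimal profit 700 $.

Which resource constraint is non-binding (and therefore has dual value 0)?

malt

hops: 100/100 (binding)
malt: 300/313 (slack 13)
water: 100/100 (binding)
By complementary slackness, a constraint with positive slack has shadow price 0 → malt.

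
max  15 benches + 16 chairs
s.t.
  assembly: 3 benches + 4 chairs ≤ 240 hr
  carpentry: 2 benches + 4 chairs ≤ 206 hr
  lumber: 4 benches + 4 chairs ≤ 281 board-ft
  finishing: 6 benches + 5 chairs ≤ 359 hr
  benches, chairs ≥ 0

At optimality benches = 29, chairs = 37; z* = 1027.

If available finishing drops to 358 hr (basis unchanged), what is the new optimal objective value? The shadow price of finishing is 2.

Δb = -1, so new z* = 1027 + (2)·(-1) = 1027 − 2 = 1025.

1025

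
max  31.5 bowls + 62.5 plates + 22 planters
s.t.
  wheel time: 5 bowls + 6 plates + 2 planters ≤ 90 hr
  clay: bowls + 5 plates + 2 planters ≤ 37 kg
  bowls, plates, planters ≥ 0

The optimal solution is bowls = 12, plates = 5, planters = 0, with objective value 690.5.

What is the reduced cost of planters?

Both wheel time and clay are binding at x*.
Dual feasibility on the basic columns requires 5·y_wheel time + 1·y_clay = 31.5, 6·y_wheel time + 5·y_clay = 62.5.
This yields shadow prices y_wheel time = 5, y_clay = 6.5.
Reduced cost of planters: c₃ − yᵀa₃ = 22 − (5·2 + 6.5·2) = 22 − 23 = -1.

-1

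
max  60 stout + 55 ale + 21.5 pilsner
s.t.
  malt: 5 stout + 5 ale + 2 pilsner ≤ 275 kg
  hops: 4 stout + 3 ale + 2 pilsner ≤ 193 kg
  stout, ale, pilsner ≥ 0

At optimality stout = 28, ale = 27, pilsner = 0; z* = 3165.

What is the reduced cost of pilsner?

Check each constraint at x*: malt 275/275 (tight); hops 193/193 (tight).
The binding rows give the dual system: 5·y_malt + 4·y_hops = 60 and 5·y_malt + 3·y_hops = 55.
This yields shadow prices y_malt = 8, y_hops = 5.
Reduced cost of pilsner: c₃ − yᵀa₃ = 21.5 − (8·2 + 5·2) = 21.5 − 26 = -4.5.

-4.5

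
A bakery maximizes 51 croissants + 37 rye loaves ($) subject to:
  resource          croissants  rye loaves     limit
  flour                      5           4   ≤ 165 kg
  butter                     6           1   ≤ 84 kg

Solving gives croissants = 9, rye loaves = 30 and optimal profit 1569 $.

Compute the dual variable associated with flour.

9

At the optimum: flour uses 165 of 165 (binding); butter uses 84 of 84 (binding).
From A_Bᵀ y = c: 5·y_flour + 6·y_butter = 51; 4·y_flour + 1·y_butter = 37.
→ y_flour = 9 and y_butter = 1.
Shadow price of flour = 9.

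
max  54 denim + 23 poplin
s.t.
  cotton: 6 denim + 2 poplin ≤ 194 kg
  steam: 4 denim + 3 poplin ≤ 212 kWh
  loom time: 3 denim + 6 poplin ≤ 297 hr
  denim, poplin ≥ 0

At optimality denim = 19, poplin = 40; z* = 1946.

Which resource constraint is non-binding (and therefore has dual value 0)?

cotton: 194/194 (binding)
steam: 196/212 (slack 16)
loom time: 297/297 (binding)
By complementary slackness, a constraint with positive slack has shadow price 0 → steam.

steam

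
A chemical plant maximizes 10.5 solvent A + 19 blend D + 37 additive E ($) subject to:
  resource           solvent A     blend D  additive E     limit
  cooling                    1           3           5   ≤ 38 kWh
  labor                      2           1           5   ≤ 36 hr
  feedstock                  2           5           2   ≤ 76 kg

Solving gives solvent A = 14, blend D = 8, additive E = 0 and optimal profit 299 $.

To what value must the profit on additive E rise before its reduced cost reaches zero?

40

At the optimum: cooling uses 38 of 38 (binding); labor uses 36 of 36 (binding); feedstock uses 68 of 76 (slack = 8).
Since feedstock is not tight, its dual is 0.
The binding rows give the dual system: 1·y_cooling + 2·y_labor = 10.5 and 3·y_cooling + 1·y_labor = 19.
Solving: y_cooling = 5.5, y_labor = 2.5.
additive E enters the basis when its profit ≥ yᵀa₃ = 5.5·5 + 2.5·5 = 40.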